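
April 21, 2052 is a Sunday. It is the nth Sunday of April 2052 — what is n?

3rd

Day 21 falls in week ⌈21/7⌉ of the month.
Days 1–7 hold the 1st Sunday, 8–14 the 2nd, 15–21 the 3rd, 22–28 the 4th, 29–31 the 5th.
21 is in the range for the 3rd.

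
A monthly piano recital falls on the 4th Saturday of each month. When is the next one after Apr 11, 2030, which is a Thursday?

Apr 2030 starts on a Monday; its first Saturday is the 6th, so the 4th Saturday is the 27th — Apr 27, 2030.
Apr 27, 2030 is after Apr 11, 2030, so that is the next one.

Apr 27, 2030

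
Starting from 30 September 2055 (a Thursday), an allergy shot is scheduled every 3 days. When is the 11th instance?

30 October 2055

The 11th occurrence is 10 intervals after the first: 10 × 3 = 30 days after 30 September 2055.
September has 30 days — 0 days to the end of September leaves 30.
30 days into October → 30 October 2055.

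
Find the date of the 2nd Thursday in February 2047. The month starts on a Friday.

2047-02-14

February 2047 begins on a Friday, so the first Thursday is February 7 (6 days later).
The 2nd Thursday is 1 weeks later: 7 + 7 = 14.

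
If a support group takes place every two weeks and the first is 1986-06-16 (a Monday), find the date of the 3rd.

1986-07-14

The 3rd occurrence is 2 intervals after the first: 2 × 14 = 28 days after 1986-06-16.
June has 30 days — 14 days to the end of June leaves 14.
14 days into July → 1986-07-14.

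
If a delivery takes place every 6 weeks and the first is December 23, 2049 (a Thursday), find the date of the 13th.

May 11, 2051

The 13th occurrence is 12 intervals after the first: 12 × 42 = 504 days after December 23, 2049.
December has 31 days — 8 days to the end of December leaves 496.
2050 has 365 days (131 left).
January has 31 days (100 left).
February has 28 days (72 left).
March has 31 days (41 left).
April has 30 days (11 left).
11 days into May → May 11, 2051.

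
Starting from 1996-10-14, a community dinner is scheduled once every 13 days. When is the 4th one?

1996-11-22

The 4th occurrence is 3 intervals after the first: 3 × 13 = 39 days after 1996-10-14.
October has 31 days — 17 days to the end of October leaves 22.
22 days into November → 1996-11-22.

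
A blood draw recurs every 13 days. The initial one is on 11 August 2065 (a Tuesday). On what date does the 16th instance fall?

The 16th occurrence is 15 intervals after the first: 15 × 13 = 195 days after 11 August 2065.
August has 31 days — 20 days to the end of August leaves 175.
September has 30 days (145 left).
October has 31 days (114 left).
November has 30 days (84 left).
December has 31 days (53 left).
January has 31 days (22 left).
22 days into February → 22 February 2066.

22 February 2066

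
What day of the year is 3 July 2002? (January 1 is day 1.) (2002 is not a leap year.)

184

Days in months before July: 31 + 28 + 31 + 30 + 31 + 30 = 181.
Plus 3 days into July → day 184.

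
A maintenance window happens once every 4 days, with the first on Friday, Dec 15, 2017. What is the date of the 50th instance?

The 50th occurrence is 49 intervals after the first: 49 × 4 = 196 days after Dec 15, 2017.
Dec has 31 days — 16 days to the end of Dec leaves 180.
Jan has 31 days (149 left).
Feb has 28 days (121 left).
Mar has 31 days (90 left).
Apr has 30 days (60 left).
May has 31 days (29 left).
29 days into Jun → Jun 29, 2018.

Jun 29, 2018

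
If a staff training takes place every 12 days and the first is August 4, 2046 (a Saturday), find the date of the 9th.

The 9th occurrence is 8 intervals after the first: 8 × 12 = 96 days after August 4, 2046.
August has 31 days — 27 days to the end of August leaves 69.
September has 30 days (39 left).
October has 31 days (8 left).
8 days into November → November 8, 2046.

November 8, 2046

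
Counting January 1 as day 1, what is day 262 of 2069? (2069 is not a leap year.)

Jan has 31 days (262 − 31 = 231 remain).
Feb has 28 days (231 − 28 = 203 remain).
Mar has 31 days (203 − 31 = 172 remain).
Apr has 30 days (172 − 30 = 142 remain).
May has 31 days (142 − 31 = 111 remain).
Jun has 30 days (111 − 30 = 81 remain).
Jul has 31 days (81 − 31 = 50 remain).
Aug has 31 days (50 − 31 = 19 remain).
19 into Sep → Sep 19.

Sep 19, 2069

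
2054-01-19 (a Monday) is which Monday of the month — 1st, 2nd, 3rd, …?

Day 19 falls in week ⌈19/7⌉ of the month.
Days 1–7 hold the 1st Monday, 8–14 the 2nd, 15–21 the 3rd, 22–28 the 4th, 29–31 the 5th.
19 is in the range for the 3rd.

3rd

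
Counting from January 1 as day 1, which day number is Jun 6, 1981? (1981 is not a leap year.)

Days in months before Jun: 31 + 28 + 31 + 30 + 31 = 151.
Plus 6 days into Jun → day 157.

157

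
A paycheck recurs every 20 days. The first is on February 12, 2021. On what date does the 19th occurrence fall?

February 7, 2022

The 19th occurrence is 18 intervals after the first: 18 × 20 = 360 days after February 12, 2021.
February has 28 days — 16 days to the end of February leaves 344.
March has 31 days (313 left).
April has 30 days (283 left).
May has 31 days (252 left).
June has 30 days (222 left).
July has 31 days (191 left).
August has 31 days (160 left).
September has 30 days (130 left).
October has 31 days (99 left).
November has 30 days (69 left).
December has 31 days (38 left).
January has 31 days (7 left).
7 days into February → February 7, 2022.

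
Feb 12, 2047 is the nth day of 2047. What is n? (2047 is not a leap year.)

Days in months before Feb: 31 = 31.
Plus 12 days into Feb → day 43.

43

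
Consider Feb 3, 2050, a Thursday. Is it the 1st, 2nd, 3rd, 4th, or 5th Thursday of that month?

1st

Day 3 falls in week ⌈3/7⌉ of the month.
Days 1–7 hold the 1st Thursday, 8–14 the 2nd, 15–21 the 3rd, 22–28 the 4th, 29–31 the 5th.
3 is in the range for the 1st.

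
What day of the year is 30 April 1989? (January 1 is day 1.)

Days in months before April: 31 + 28 + 31 = 90.
Plus 30 days into April → day 120.

120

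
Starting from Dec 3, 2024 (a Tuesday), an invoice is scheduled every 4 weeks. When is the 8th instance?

Jun 17, 2025

The 8th occurrence is 7 intervals after the first: 7 × 28 = 196 days after Dec 3, 2024.
Dec has 31 days — 28 days to the end of Dec leaves 168.
Jan has 31 days (137 left).
Feb has 28 days (109 left).
Mar has 31 days (78 left).
Apr has 30 days (48 left).
May has 31 days (17 left).
17 days into Jun → Jun 17, 2025.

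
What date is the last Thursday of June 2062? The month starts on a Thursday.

June 2062 begins on a Thursday, so the first Thursday is June 1.
June 2062 has 30 days. Adding weeks: 1, 8, 15, 22, 29 — the last one ≤ 30 is the 29th.

2062-06-29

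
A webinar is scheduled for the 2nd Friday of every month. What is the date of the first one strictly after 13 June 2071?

10 July 2071

June 2071 starts on a Monday; its first Friday is the 5th, so the 2nd Friday is the 12th — 12 June 2071.
That is not after 13 June 2071, so look at July 2071.
July 2071 starts on a Wednesday; its first Friday is the 3rd, so the 2nd Friday is the 10th — 10 July 2071.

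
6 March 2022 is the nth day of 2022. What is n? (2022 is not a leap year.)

Days in months before March: 31 + 28 = 59.
Plus 6 days into March → day 65.

65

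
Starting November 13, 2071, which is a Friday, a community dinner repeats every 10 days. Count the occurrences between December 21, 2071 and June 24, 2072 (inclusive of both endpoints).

19

Occurrences land 10·i days after November 13, 2071 for i = 0, 1, 2, …
December 21, 2071 is 38 days after the start; 38 ÷ 10 = 3 remainder 8; since the remainder is 8, round up to i = 4. First occurrence in the window: #5 on December 23, 2071 (4×10 = 40 days in).
June 24, 2072 is 224 days after the start; 224 ÷ 10 = 22 remainder 4. Last occurrence in the window: #23 on June 20, 2072.
Occurrences #5 through #23: 19 in total.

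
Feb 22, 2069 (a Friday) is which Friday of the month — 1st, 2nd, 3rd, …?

Day 22 falls in week ⌈22/7⌉ of the month.
Days 1–7 hold the 1st Friday, 8–14 the 2nd, 15–21 the 3rd, 22–28 the 4th, 29–31 the 5th.
22 is in the range for the 4th.

4th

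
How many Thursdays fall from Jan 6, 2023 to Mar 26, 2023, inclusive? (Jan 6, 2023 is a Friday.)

Jan 6, 2023 is a Friday; the first Thursday on or after it is Jan 12, 2023 (6 days later).
From Jan 12, 2023 to Mar 26, 2023: 19 + 28 + 26 = 73 days (rest of Jan, Feb, Mar).
73 ÷ 7 = 10 full weeks with remainder 3, so 10 more Thursdays after the first → 11.

11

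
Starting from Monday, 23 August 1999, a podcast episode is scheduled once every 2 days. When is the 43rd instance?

The 43rd occurrence is 42 intervals after the first: 42 × 2 = 84 days after 23 August 1999.
August has 31 days — 8 days to the end of August leaves 76.
September has 30 days (46 left).
October has 31 days (15 left).
15 days into November → 15 November 1999.

15 November 1999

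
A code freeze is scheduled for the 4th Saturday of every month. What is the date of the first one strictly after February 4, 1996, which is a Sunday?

February 24, 1996

February 1996 starts on a Thursday; its first Saturday is the 3rd, so the 4th Saturday is the 24th — February 24, 1996.
February 24, 1996 is after February 4, 1996, so that is the next one.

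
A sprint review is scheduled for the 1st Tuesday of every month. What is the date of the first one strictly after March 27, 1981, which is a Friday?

March 1981 starts on a Sunday, so its 1st Tuesday is March 3, 1981 (2 days in).
That is not after March 27, 1981, so look at April 1981.
April 1981 starts on a Wednesday, so its 1st Tuesday is April 7, 1981 (6 days in).

April 7, 1981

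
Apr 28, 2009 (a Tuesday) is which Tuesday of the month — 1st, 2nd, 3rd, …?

Day 28 falls in week ⌈28/7⌉ of the month.
Days 1–7 hold the 1st Tuesday, 8–14 the 2nd, 15–21 the 3rd, 22–28 the 4th, 29–31 the 5th.
28 is in the range for the 4th.

4th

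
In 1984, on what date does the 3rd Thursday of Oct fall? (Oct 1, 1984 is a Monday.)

Oct 18, 1984

Oct 1984 begins on a Monday, so the first Thursday is Oct 4 (3 days later).
The 3rd Thursday is 2 weeks later: 4 + 14 = 18.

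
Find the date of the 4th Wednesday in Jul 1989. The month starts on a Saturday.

Jul 26, 1989

Jul 1989 begins on a Saturday, so the first Wednesday is Jul 5 (4 days later).
The 4th Wednesday is 3 weeks later: 5 + 21 = 26.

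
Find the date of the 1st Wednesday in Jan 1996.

Jan 3, 1996

The first Wednesday of Jan 1996 is Jan 3.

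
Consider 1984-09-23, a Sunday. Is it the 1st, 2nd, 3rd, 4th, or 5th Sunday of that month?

4th

Day 23 falls in week ⌈23/7⌉ of the month.
Days 1–7 hold the 1st Sunday, 8–14 the 2nd, 15–21 the 3rd, 22–28 the 4th, 29–31 the 5th.
23 is in the range for the 4th.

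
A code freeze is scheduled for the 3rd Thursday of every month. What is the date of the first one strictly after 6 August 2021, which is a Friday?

19 August 2021

August 2021 starts on a Sunday; its first Thursday is the 5th, so the 3rd Thursday is the 19th — 19 August 2021.
19 August 2021 is after 6 August 2021, so that is the next one.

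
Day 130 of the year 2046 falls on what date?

Jan has 31 days (130 − 31 = 99 remain).
Feb has 28 days (99 − 28 = 71 remain).
Mar has 31 days (71 − 31 = 40 remain).
Apr has 30 days (40 − 30 = 10 remain).
10 into May → May 10.

May 10, 2046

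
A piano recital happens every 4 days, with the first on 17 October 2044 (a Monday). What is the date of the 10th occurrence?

22 November 2044

The 10th occurrence is 9 intervals after the first: 9 × 4 = 36 days after 17 October 2044.
October has 31 days — 14 days to the end of October leaves 22.
22 days into November → 22 November 2044.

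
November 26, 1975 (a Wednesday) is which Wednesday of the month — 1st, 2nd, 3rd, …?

4th

Day 26 falls in week ⌈26/7⌉ of the month.
Days 1–7 hold the 1st Wednesday, 8–14 the 2nd, 15–21 the 3rd, 22–28 the 4th, 29–31 the 5th.
26 is in the range for the 4th.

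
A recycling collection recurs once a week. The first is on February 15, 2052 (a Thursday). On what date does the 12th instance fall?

May 2, 2052

The 12th occurrence is 11 intervals after the first: 11 × 7 = 77 days after February 15, 2052.
February has 29 days — 14 days to the end of February leaves 63.
March has 31 days (32 left).
April has 30 days (2 left).
2 days into May → May 2, 2052.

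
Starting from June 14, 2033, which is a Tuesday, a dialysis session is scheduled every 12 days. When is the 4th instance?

July 20, 2033

The 4th occurrence is 3 intervals after the first: 3 × 12 = 36 days after June 14, 2033.
June has 30 days — 16 days to the end of June leaves 20.
20 days into July → July 20, 2033.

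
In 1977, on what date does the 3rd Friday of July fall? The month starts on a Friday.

July 1977 begins on a Friday, so the first Friday is July 1.
The 3rd Friday is 2 weeks later: 1 + 14 = 15.

1977-07-15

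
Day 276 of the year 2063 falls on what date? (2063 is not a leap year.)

Jan has 31 days (276 − 31 = 245 remain).
Feb has 28 days (245 − 28 = 217 remain).
Mar has 31 days (217 − 31 = 186 remain).
Apr has 30 days (186 − 30 = 156 remain).
May has 31 days (156 − 31 = 125 remain).
Jun has 30 days (125 − 30 = 95 remain).
Jul has 31 days (95 − 31 = 64 remain).
Aug has 31 days (64 − 31 = 33 remain).
Sep has 30 days (33 − 30 = 3 remain).
3 into Oct → Oct 3.

Oct 3, 2063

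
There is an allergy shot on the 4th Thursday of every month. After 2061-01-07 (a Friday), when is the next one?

January 2061 starts on a Saturday; its first Thursday is the 6th, so the 4th Thursday is the 27th — 2061-01-27.
2061-01-27 is after 2061-01-07, so that is the next one.

2061-01-27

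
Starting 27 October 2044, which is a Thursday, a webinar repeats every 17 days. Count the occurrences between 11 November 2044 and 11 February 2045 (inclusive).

6

Occurrences land 17·i days after 27 October 2044 for i = 0, 1, 2, …
11 November 2044 is 15 days after the start; 15 ÷ 17 = 0 remainder 15; since the remainder is 15, round up to i = 1. First occurrence in the window: #2 on 13 November 2044 (1×17 = 17 days in).
11 February 2045 is 107 days after the start; 107 ÷ 17 = 6 remainder 5. Last occurrence in the window: #7 on 6 February 2045.
Occurrences #2 through #7: 6 in total.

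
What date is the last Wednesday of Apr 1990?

Apr 25, 1990

Apr 1990 begins on a Sunday, so the first Wednesday is Apr 4 (3 days later).
Apr 1990 has 30 days. Adding weeks: 4, 11, 18, 25 — the last one ≤ 30 is the 25th.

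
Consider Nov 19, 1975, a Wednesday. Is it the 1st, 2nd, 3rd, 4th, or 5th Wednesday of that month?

3rd

Day 19 falls in week ⌈19/7⌉ of the month.
Days 1–7 hold the 1st Wednesday, 8–14 the 2nd, 15–21 the 3rd, 22–28 the 4th, 29–31 the 5th.
19 is in the range for the 3rd.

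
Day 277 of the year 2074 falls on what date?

January has 31 days (277 − 31 = 246 remain).
February has 28 days (246 − 28 = 218 remain).
March has 31 days (218 − 31 = 187 remain).
April has 30 days (187 − 30 = 157 remain).
May has 31 days (157 − 31 = 126 remain).
June has 30 days (126 − 30 = 96 remain).
July has 31 days (96 − 31 = 65 remain).
August has 31 days (65 − 31 = 34 remain).
September has 30 days (34 − 30 = 4 remain).
4 into October → October 4.

4 October 2074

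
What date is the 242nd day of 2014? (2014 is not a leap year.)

30 August 2014

January has 31 days (242 − 31 = 211 remain).
February has 28 days (211 − 28 = 183 remain).
March has 31 days (183 − 31 = 152 remain).
April has 30 days (152 − 30 = 122 remain).
May has 31 days (122 − 31 = 91 remain).
June has 30 days (91 − 30 = 61 remain).
July has 31 days (61 − 31 = 30 remain).
30 into August → August 30.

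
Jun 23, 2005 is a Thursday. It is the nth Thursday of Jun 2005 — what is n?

Day 23 falls in week ⌈23/7⌉ of the month.
Days 1–7 hold the 1st Thursday, 8–14 the 2nd, 15–21 the 3rd, 22–28 the 4th, 29–31 the 5th.
23 is in the range for the 4th.

4th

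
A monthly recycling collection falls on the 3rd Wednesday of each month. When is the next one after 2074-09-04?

2074-09-19

September 2074 starts on a Saturday; its first Wednesday is the 5th, so the 3rd Wednesday is the 19th — 2074-09-19.
2074-09-19 is after 2074-09-04, so that is the next one.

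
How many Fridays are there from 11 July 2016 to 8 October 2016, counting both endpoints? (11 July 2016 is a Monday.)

13

11 July 2016 is a Monday; the first Friday on or after it is 15 July 2016 (4 days later).
From 15 July 2016 to 8 October 2016: 16 + 31 + 30 + 8 = 85 days (rest of July, August, September, October).
85 ÷ 7 = 12 full weeks with remainder 1, so 12 more Fridays after the first → 13.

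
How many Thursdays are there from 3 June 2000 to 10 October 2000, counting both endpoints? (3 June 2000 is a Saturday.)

18

3 June 2000 is a Saturday; the first Thursday on or after it is 8 June 2000 (5 days later).
From 8 June 2000 to 10 October 2000: 22 + 31 + 31 + 30 + 10 = 124 days (rest of June, July, August, September, October).
124 ÷ 7 = 17 full weeks with remainder 5, so 17 more Thursdays after the first → 18.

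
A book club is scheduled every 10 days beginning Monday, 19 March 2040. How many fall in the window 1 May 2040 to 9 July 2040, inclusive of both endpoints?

Occurrences land 10·i days after 19 March 2040 for i = 0, 1, 2, …
1 May 2040 is 43 days after the start; 43 ÷ 10 = 4 remainder 3; since the remainder is 3, round up to i = 5. First occurrence in the window: #6 on 8 May 2040 (5×10 = 50 days in).
9 July 2040 is 112 days after the start; 112 ÷ 10 = 11 remainder 2. Last occurrence in the window: #12 on 7 July 2040.
Occurrences #6 through #12: 7 in total.

7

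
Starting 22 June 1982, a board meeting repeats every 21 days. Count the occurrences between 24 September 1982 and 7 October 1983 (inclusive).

18

Occurrences land 21·i days after 22 June 1982 for i = 0, 1, 2, …
24 September 1982 is 94 days after the start; 94 ÷ 21 = 4 remainder 10; since the remainder is 10, round up to i = 5. First occurrence in the window: #6 on 5 October 1982 (5×21 = 105 days in).
7 October 1983 is 472 days after the start; 472 ÷ 21 = 22 remainder 10. Last occurrence in the window: #23 on 27 September 1983.
Occurrences #6 through #23: 18 in total.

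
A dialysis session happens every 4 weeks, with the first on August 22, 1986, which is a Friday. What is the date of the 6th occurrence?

The 6th occurrence is 5 intervals after the first: 5 × 28 = 140 days after August 22, 1986.
August has 31 days — 9 days to the end of August leaves 131.
September has 30 days (101 left).
October has 31 days (70 left).
November has 30 days (40 left).
December has 31 days (9 left).
9 days into January → January 9, 1987.

January 9, 1987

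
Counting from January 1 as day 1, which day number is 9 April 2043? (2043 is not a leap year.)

Days in months before April: 31 + 28 + 31 = 90.
Plus 9 days into April → day 99.

99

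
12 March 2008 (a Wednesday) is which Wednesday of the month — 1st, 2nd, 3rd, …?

Day 12 falls in week ⌈12/7⌉ of the month.
Days 1–7 hold the 1st Wednesday, 8–14 the 2nd, 15–21 the 3rd, 22–28 the 4th, 29–31 the 5th.
12 is in the range for the 2nd.

2nd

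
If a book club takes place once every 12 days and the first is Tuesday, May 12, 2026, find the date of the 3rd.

June 5, 2026

The 3rd occurrence is 2 intervals after the first: 2 × 12 = 24 days after May 12, 2026.
May has 31 days — 19 days to the end of May leaves 5.
5 days into June → June 5, 2026.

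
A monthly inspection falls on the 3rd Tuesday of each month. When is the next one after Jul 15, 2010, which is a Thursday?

Jul 2010 starts on a Thursday; its first Tuesday is the 6th, so the 3rd Tuesday is the 20th — Jul 20, 2010.
Jul 20, 2010 is after Jul 15, 2010, so that is the next one.

Jul 20, 2010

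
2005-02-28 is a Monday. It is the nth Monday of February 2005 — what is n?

Day 28 falls in week ⌈28/7⌉ of the month.
Days 1–7 hold the 1st Monday, 8–14 the 2nd, 15–21 the 3rd, 22–28 the 4th, 29–31 the 5th.
28 is in the range for the 4th.

4th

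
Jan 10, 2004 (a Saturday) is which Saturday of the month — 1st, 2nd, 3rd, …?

Day 10 falls in week ⌈10/7⌉ of the month.
Days 1–7 hold the 1st Saturday, 8–14 the 2nd, 15–21 the 3rd, 22–28 the 4th, 29–31 the 5th.
10 is in the range for the 2nd.

2nd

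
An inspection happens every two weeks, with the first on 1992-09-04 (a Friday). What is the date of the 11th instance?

1993-01-22

The 11th occurrence is 10 intervals after the first: 10 × 14 = 140 days after 1992-09-04.
September has 30 days — 26 days to the end of September leaves 114.
October has 31 days (83 left).
November has 30 days (53 left).
December has 31 days (22 left).
22 days into January → 1993-01-22.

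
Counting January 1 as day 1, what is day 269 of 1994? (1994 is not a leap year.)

January has 31 days (269 − 31 = 238 remain).
February has 28 days (238 − 28 = 210 remain).
March has 31 days (210 − 31 = 179 remain).
April has 30 days (179 − 30 = 149 remain).
May has 31 days (149 − 31 = 118 remain).
June has 30 days (118 − 30 = 88 remain).
July has 31 days (88 − 31 = 57 remain).
August has 31 days (57 − 31 = 26 remain).
26 into September → September 26.

26 September 1994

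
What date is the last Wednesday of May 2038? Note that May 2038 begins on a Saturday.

May 2038 begins on a Saturday, so the first Wednesday is May 5 (4 days later).
May 2038 has 31 days. Adding weeks: 5, 12, 19, 26 — the last one ≤ 31 is the 26th.

26 May 2038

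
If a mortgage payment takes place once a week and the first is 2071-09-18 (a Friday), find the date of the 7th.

The 7th occurrence is 6 intervals after the first: 6 × 7 = 42 days after 2071-09-18.
September has 30 days — 12 days to the end of September leaves 30.
30 days into October → 2071-10-30.

2071-10-30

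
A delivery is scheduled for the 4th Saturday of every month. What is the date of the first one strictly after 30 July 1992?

22 August 1992

July 1992 starts on a Wednesday; its first Saturday is the 4th, so the 4th Saturday is the 25th — 25 July 1992.
That is not after 30 July 1992, so look at August 1992.
August 1992 starts on a Saturday; its first Saturday is the 1st, so the 4th Saturday is the 22nd — 22 August 1992.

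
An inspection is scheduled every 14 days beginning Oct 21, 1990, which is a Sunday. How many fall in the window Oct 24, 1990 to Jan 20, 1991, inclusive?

6

Occurrences land 14·i days after Oct 21, 1990 for i = 0, 1, 2, …
Oct 24, 1990 is 3 days after the start; 3 ÷ 14 = 0 remainder 3; since the remainder is 3, round up to i = 1. First occurrence in the window: #2 on Nov 4, 1990 (1×14 = 14 days in).
Jan 20, 1991 is 91 days after the start; 91 ÷ 14 = 6 remainder 7. Last occurrence in the window: #7 on Jan 13, 1991.
Occurrences #2 through #7: 6 in total.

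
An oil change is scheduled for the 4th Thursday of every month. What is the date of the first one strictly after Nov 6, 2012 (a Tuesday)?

Nov 2012 starts on a Thursday; its first Thursday is the 1st, so the 4th Thursday is the 22nd — Nov 22, 2012.
Nov 22, 2012 is after Nov 6, 2012, so that is the next one.

Nov 22, 2012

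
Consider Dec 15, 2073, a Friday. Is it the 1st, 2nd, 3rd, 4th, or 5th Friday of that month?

3rd

Day 15 falls in week ⌈15/7⌉ of the month.
Days 1–7 hold the 1st Friday, 8–14 the 2nd, 15–21 the 3rd, 22–28 the 4th, 29–31 the 5th.
15 is in the range for the 3rd.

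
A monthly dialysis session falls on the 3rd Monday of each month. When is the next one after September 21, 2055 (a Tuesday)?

September 2055 starts on a Wednesday; its first Monday is the 6th, so the 3rd Monday is the 20th — September 20, 2055.
That is not after September 21, 2055, so look at October 2055.
October 2055 starts on a Friday; its first Monday is the 4th, so the 3rd Monday is the 18th — October 18, 2055.

October 18, 2055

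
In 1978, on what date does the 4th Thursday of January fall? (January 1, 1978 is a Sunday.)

1978-01-26

January 1978 begins on a Sunday, so the first Thursday is January 5 (4 days later).
The 4th Thursday is 3 weeks later: 5 + 21 = 26.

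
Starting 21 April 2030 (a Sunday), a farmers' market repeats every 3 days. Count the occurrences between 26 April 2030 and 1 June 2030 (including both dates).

12

Occurrences land 3·i days after 21 April 2030 for i = 0, 1, 2, …
26 April 2030 is 5 days after the start; 5 ÷ 3 = 1 remainder 2; since the remainder is 2, round up to i = 2. First occurrence in the window: #3 on 27 April 2030 (2×3 = 6 days in).
1 June 2030 is 41 days after the start; 41 ÷ 3 = 13 remainder 2. Last occurrence in the window: #14 on 30 May 2030.
Occurrences #3 through #14: 12 in total.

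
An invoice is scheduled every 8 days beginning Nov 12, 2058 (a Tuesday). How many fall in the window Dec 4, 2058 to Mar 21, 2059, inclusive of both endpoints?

14

Occurrences land 8·i days after Nov 12, 2058 for i = 0, 1, 2, …
Dec 4, 2058 is 22 days after the start; 22 ÷ 8 = 2 remainder 6; since the remainder is 6, round up to i = 3. First occurrence in the window: #4 on Dec 6, 2058 (3×8 = 24 days in).
Mar 21, 2059 is 129 days after the start; 129 ÷ 8 = 16 remainder 1. Last occurrence in the window: #17 on Mar 20, 2059.
Occurrences #4 through #17: 14 in total.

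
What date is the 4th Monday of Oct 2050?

Oct 24, 2050

Oct 2050 begins on a Saturday, so the first Monday is Oct 3 (2 days later).
The 4th Monday is 3 weeks later: 3 + 21 = 24.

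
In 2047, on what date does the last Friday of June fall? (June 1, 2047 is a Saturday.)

28 June 2047

June 2047 begins on a Saturday, so the first Friday is June 7 (6 days later).
June 2047 has 30 days. Adding weeks: 7, 14, 21, 28 — the last one ≤ 30 is the 28th.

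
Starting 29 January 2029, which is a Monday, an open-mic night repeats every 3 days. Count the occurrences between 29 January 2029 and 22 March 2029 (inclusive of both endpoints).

Occurrences land 3·i days after 29 January 2029 for i = 0, 1, 2, …
The window opens on the start date, so the first occurrence inside is #1 on 29 January 2029.
22 March 2029 is 52 days after the start; 52 ÷ 3 = 17 remainder 1. Last occurrence in the window: #18 on 21 March 2029.
Occurrences #1 through #18: 18 in total.

18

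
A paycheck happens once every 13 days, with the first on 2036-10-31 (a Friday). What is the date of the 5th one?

The 5th occurrence is 4 intervals after the first: 4 × 13 = 52 days after 2036-10-31.
October has 31 days — 0 days to the end of October leaves 52.
November has 30 days (22 left).
22 days into December → 2036-12-22.

2036-12-22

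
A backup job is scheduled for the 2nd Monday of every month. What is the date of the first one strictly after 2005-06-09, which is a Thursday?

June 2005 starts on a Wednesday; its first Monday is the 6th, so the 2nd Monday is the 13th — 2005-06-13.
2005-06-13 is after 2005-06-09, so that is the next one.

2005-06-13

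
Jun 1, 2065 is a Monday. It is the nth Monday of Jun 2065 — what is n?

1st

Day 1 falls in week ⌈1/7⌉ of the month.
Days 1–7 hold the 1st Monday, 8–14 the 2nd, 15–21 the 3rd, 22–28 the 4th, 29–31 the 5th.
1 is in the range for the 1st.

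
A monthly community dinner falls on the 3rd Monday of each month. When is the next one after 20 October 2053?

17 November 2053

October 2053 starts on a Wednesday; its first Monday is the 6th, so the 3rd Monday is the 20th — 20 October 2053.
That is not after 20 October 2053, so look at November 2053.
November 2053 starts on a Saturday; its first Monday is the 3rd, so the 3rd Monday is the 17th — 17 November 2053.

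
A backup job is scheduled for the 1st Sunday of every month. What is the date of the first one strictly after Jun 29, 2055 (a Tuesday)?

Jun 2055 starts on a Tuesday, so its 1st Sunday is Jun 6, 2055 (5 days in).
That is not after Jun 29, 2055, so look at Jul 2055.
Jul 2055 starts on a Thursday, so its 1st Sunday is Jul 4, 2055 (3 days in).

Jul 4, 2055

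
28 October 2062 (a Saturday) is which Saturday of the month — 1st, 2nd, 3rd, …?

Day 28 falls in week ⌈28/7⌉ of the month.
Days 1–7 hold the 1st Saturday, 8–14 the 2nd, 15–21 the 3rd, 22–28 the 4th, 29–31 the 5th.
28 is in the range for the 4th.

4th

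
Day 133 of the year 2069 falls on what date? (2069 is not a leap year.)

May 13, 2069

Jan has 31 days (133 − 31 = 102 remain).
Feb has 28 days (102 − 28 = 74 remain).
Mar has 31 days (74 − 31 = 43 remain).
Apr has 30 days (43 − 30 = 13 remain).
13 into May → May 13.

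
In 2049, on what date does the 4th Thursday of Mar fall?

The first Thursday of Mar 2049 is Mar 4.
The 4th Thursday is 3 weeks later: 4 + 21 = 25.

Mar 25, 2049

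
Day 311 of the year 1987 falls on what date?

January has 31 days (311 − 31 = 280 remain).
February has 28 days (280 − 28 = 252 remain).
March has 31 days (252 − 31 = 221 remain).
April has 30 days (221 − 30 = 191 remain).
May has 31 days (191 − 31 = 160 remain).
June has 30 days (160 − 30 = 130 remain).
July has 31 days (130 − 31 = 99 remain).
August has 31 days (99 − 31 = 68 remain).
September has 30 days (68 − 30 = 38 remain).
October has 31 days (38 − 31 = 7 remain).
7 into November → November 7.

1987-11-07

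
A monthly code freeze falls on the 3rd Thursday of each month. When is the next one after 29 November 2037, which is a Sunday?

17 December 2037

November 2037 starts on a Sunday; its first Thursday is the 5th, so the 3rd Thursday is the 19th — 19 November 2037.
That is not after 29 November 2037, so look at December 2037.
December 2037 starts on a Tuesday; its first Thursday is the 3rd, so the 3rd Thursday is the 17th — 17 December 2037.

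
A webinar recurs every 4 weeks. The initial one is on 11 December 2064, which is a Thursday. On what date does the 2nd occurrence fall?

8 January 2065

The 2nd occurrence is 1 interval after the first: 1 × 28 = 28 days after 11 December 2064.
December has 31 days — 20 days to the end of December leaves 8.
8 days into January → 8 January 2065.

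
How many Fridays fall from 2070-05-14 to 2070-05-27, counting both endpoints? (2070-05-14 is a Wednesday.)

2

2070-05-14 is a Wednesday; the first Friday on or after it is 2070-05-16 (2 days later).
From 2070-05-16 to 2070-05-27 is 27 − 16 = 11 days.
11 ÷ 7 = 1 full weeks with remainder 4, so 1 more Fridays after the first → 2.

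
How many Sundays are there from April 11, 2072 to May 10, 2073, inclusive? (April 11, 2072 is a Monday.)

April 11, 2072 is a Monday; the first Sunday on or after it is April 17, 2072 (6 days later).
From April 17, 2072 to May 10, 2073: 258 + 130 = 388 days (rest of 2072, to May 10, 2073 in 2073).
388 ÷ 7 = 55 full weeks with remainder 3, so 55 more Sundays after the first → 56.

56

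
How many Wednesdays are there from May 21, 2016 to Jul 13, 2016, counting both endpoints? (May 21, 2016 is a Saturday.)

8

May 21, 2016 is a Saturday; the first Wednesday on or after it is May 25, 2016 (4 days later).
From May 25, 2016 to Jul 13, 2016: 6 + 30 + 13 = 49 days (rest of May, Jun, Jul).
49 ÷ 7 = 7 full weeks with remainder 0, so 7 more Wednesdays after the first → 8.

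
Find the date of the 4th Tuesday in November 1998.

1998-11-24

November 1998 begins on a Sunday, so the first Tuesday is November 3 (2 days later).
The 4th Tuesday is 3 weeks later: 3 + 21 = 24.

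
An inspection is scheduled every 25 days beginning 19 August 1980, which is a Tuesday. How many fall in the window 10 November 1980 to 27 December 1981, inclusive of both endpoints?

16

Occurrences land 25·i days after 19 August 1980 for i = 0, 1, 2, …
10 November 1980 is 83 days after the start; 83 ÷ 25 = 3 remainder 8; since the remainder is 8, round up to i = 4. First occurrence in the window: #5 on 27 November 1980 (4×25 = 100 days in).
27 December 1981 is 495 days after the start; 495 ÷ 25 = 19 remainder 20. Last occurrence in the window: #20 on 7 December 1981.
Occurrences #5 through #20: 16 in total.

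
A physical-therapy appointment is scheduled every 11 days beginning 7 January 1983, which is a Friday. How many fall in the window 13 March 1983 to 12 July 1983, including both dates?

11

Occurrences land 11·i days after 7 January 1983 for i = 0, 1, 2, …
13 March 1983 is 65 days after the start; 65 ÷ 11 = 5 remainder 10; since the remainder is 10, round up to i = 6. First occurrence in the window: #7 on 14 March 1983 (6×11 = 66 days in).
12 July 1983 is 186 days after the start; 186 ÷ 11 = 16 remainder 10. Last occurrence in the window: #17 on 2 July 1983.
Occurrences #7 through #17: 11 in total.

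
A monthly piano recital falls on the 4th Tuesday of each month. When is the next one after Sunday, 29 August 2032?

28 September 2032

August 2032 starts on a Sunday; its first Tuesday is the 3rd, so the 4th Tuesday is the 24th — 24 August 2032.
That is not after 29 August 2032, so look at September 2032.
September 2032 starts on a Wednesday; its first Tuesday is the 7th, so the 4th Tuesday is the 28th — 28 September 2032.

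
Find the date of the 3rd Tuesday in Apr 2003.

Apr 15, 2003

The first Tuesday of Apr 2003 is Apr 1.
The 3rd Tuesday is 2 weeks later: 1 + 14 = 15.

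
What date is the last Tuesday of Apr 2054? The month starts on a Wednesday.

Apr 2054 begins on a Wednesday, so the first Tuesday is Apr 7 (6 days later).
Apr 2054 has 30 days. Adding weeks: 7, 14, 21, 28 — the last one ≤ 30 is the 28th.

Apr 28, 2054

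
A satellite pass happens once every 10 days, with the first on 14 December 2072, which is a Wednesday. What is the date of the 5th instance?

23 January 2073

The 5th occurrence is 4 intervals after the first: 4 × 10 = 40 days after 14 December 2072.
December has 31 days — 17 days to the end of December leaves 23.
23 days into January → 23 January 2073.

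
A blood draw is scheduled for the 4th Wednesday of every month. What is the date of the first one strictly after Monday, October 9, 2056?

October 25, 2056

October 2056 starts on a Sunday; its first Wednesday is the 4th, so the 4th Wednesday is the 25th — October 25, 2056.
October 25, 2056 is after October 9, 2056, so that is the next one.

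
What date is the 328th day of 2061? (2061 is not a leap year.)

2061-11-24

January has 31 days (328 − 31 = 297 remain).
February has 28 days (297 − 28 = 269 remain).
March has 31 days (269 − 31 = 238 remain).
April has 30 days (238 − 30 = 208 remain).
May has 31 days (208 − 31 = 177 remain).
June has 30 days (177 − 30 = 147 remain).
July has 31 days (147 − 31 = 116 remain).
August has 31 days (116 − 31 = 85 remain).
September has 30 days (85 − 30 = 55 remain).
October has 31 days (55 − 31 = 24 remain).
24 into November → November 24.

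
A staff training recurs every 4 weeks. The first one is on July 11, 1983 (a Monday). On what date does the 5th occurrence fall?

The 5th occurrence is 4 intervals after the first: 4 × 28 = 112 days after July 11, 1983.
July has 31 days — 20 days to the end of July leaves 92.
August has 31 days (61 left).
September has 30 days (31 left).
31 days into October → October 31, 1983.

October 31, 1983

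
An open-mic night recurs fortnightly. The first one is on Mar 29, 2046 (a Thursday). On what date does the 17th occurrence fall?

The 17th occurrence is 16 intervals after the first: 16 × 14 = 224 days after Mar 29, 2046.
Mar has 31 days — 2 days to the end of Mar leaves 222.
Apr has 30 days (192 left).
May has 31 days (161 left).
Jun has 30 days (131 left).
Jul has 31 days (100 left).
Aug has 31 days (69 left).
Sep has 30 days (39 left).
Oct has 31 days (8 left).
8 days into Nov → Nov 8, 2046.

Nov 8, 2046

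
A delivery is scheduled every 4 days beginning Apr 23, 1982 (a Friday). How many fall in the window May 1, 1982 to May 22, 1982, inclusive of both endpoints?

6

Occurrences land 4·i days after Apr 23, 1982 for i = 0, 1, 2, …
May 1, 1982 is 8 days after the start; 8 ÷ 4 = 2 remainder 0. First occurrence in the window: #3 on May 1, 1982 (2×4 = 8 days in).
May 22, 1982 is 29 days after the start; 29 ÷ 4 = 7 remainder 1. Last occurrence in the window: #8 on May 21, 1982.
Occurrences #3 through #8: 6 in total.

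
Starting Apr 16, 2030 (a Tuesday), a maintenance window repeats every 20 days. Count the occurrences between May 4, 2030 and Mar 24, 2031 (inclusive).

Occurrences land 20·i days after Apr 16, 2030 for i = 0, 1, 2, …
May 4, 2030 is 18 days after the start; 18 ÷ 20 = 0 remainder 18; since the remainder is 18, round up to i = 1. First occurrence in the window: #2 on May 6, 2030 (1×20 = 20 days in).
Mar 24, 2031 is 342 days after the start; 342 ÷ 20 = 17 remainder 2. Last occurrence in the window: #18 on Mar 22, 2031.
Occurrences #2 through #18: 17 in total.

17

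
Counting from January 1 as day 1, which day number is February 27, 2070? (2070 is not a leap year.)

58

Days in months before February: 31 = 31.
Plus 27 days into February → day 58.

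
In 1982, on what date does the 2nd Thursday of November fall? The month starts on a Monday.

November 1982 begins on a Monday, so the first Thursday is November 4 (3 days later).
The 2nd Thursday is 1 weeks later: 4 + 7 = 11.

November 11, 1982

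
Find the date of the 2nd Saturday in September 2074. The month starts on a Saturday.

September 8, 2074

September 2074 begins on a Saturday, so the first Saturday is September 1.
The 2nd Saturday is 1 weeks later: 1 + 7 = 8.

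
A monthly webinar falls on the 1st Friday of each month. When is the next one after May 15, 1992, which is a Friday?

June 5, 1992

May 1992 starts on a Friday, so its 1st Friday is May 1, 1992.
That is not after May 15, 1992, so look at June 1992.
June 1992 starts on a Monday, so its 1st Friday is June 5, 1992 (4 days in).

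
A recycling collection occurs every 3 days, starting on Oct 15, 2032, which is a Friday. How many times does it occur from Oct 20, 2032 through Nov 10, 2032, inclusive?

7

Occurrences land 3·i days after Oct 15, 2032 for i = 0, 1, 2, …
Oct 20, 2032 is 5 days after the start; 5 ÷ 3 = 1 remainder 2; since the remainder is 2, round up to i = 2. First occurrence in the window: #3 on Oct 21, 2032 (2×3 = 6 days in).
Nov 10, 2032 is 26 days after the start; 26 ÷ 3 = 8 remainder 2. Last occurrence in the window: #9 on Nov 8, 2032.
Occurrences #3 through #9: 7 in total.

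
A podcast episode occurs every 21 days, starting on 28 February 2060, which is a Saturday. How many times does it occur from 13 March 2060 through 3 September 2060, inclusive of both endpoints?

8

Occurrences land 21·i days after 28 February 2060 for i = 0, 1, 2, …
13 March 2060 is 14 days after the start; 14 ÷ 21 = 0 remainder 14; since the remainder is 14, round up to i = 1. First occurrence in the window: #2 on 20 March 2060 (1×21 = 21 days in).
3 September 2060 is 188 days after the start; 188 ÷ 21 = 8 remainder 20. Last occurrence in the window: #9 on 14 August 2060.
Occurrences #2 through #9: 8 in total.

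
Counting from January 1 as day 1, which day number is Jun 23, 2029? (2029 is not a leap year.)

Days in months before Jun: 31 + 28 + 31 + 30 + 31 = 151.
Plus 23 days into Jun → day 174.

174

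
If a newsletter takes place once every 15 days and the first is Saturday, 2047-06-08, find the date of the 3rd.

2047-07-08

The 3rd occurrence is 2 intervals after the first: 2 × 15 = 30 days after 2047-06-08.
June has 30 days — 22 days to the end of June leaves 8.
8 days into July → 2047-07-08.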